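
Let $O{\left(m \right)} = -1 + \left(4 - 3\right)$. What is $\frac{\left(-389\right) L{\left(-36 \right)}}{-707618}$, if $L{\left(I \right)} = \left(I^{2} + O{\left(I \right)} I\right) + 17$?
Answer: $\frac{510757}{707618} \approx 0.7218$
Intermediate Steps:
$O{\left(m \right)} = 0$ ($O{\left(m \right)} = -1 + 1 = 0$)
$L{\left(I \right)} = 17 + I^{2}$ ($L{\left(I \right)} = \left(I^{2} + 0 I\right) + 17 = \left(I^{2} + 0\right) + 17 = I^{2} + 17 = 17 + I^{2}$)
$\frac{\left(-389\right) L{\left(-36 \right)}}{-707618} = \frac{\left(-389\right) \left(17 + \left(-36\right)^{2}\right)}{-707618} = - 389 \left(17 + 1296\right) \left(- \frac{1}{707618}\right) = \left(-389\right) 1313 \left(- \frac{1}{707618}\right) = \left(-510757\right) \left(- \frac{1}{707618}\right) = \frac{510757}{707618}$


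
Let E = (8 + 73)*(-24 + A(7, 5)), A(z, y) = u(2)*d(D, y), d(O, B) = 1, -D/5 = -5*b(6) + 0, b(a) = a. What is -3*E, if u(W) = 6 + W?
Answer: 3888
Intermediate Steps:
D = 150 (D = -5*(-5*6 + 0) = -5*(-30 + 0) = -5*(-30) = 150)
A(z, y) = 8 (A(z, y) = (6 + 2)*1 = 8*1 = 8)
E = -1296 (E = (8 + 73)*(-24 + 8) = 81*(-16) = -1296)
-3*E = -3*(-1296) = 3888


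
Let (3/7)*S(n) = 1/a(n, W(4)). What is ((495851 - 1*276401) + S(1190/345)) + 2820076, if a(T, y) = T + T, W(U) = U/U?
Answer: 206687791/68 ≈ 3.0395e+6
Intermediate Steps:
W(U) = 1
a(T, y) = 2*T
S(n) = 7/(6*n) (S(n) = 7/(3*((2*n))) = 7*(1/(2*n))/3 = 7/(6*n))
((495851 - 1*276401) + S(1190/345)) + 2820076 = ((495851 - 1*276401) + 7/(6*((1190/345)))) + 2820076 = ((495851 - 276401) + 7/(6*((1190*(1/345))))) + 2820076 = (219450 + 7/(6*(238/69))) + 2820076 = (219450 + (7/6)*(69/238)) + 2820076 = (219450 + 23/68) + 2820076 = 14922623/68 + 2820076 = 206687791/68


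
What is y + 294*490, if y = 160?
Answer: 144220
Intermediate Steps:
y + 294*490 = 160 + 294*490 = 160 + 144060 = 144220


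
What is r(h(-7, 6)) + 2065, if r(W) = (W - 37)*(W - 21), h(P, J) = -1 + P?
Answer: 3370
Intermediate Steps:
r(W) = (-37 + W)*(-21 + W)
r(h(-7, 6)) + 2065 = (777 + (-1 - 7)² - 58*(-1 - 7)) + 2065 = (777 + (-8)² - 58*(-8)) + 2065 = (777 + 64 + 464) + 2065 = 1305 + 2065 = 3370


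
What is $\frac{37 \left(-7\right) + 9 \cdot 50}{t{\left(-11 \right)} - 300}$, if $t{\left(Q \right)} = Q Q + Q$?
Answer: $- \frac{191}{190} \approx -1.0053$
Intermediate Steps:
$t{\left(Q \right)} = Q + Q^{2}$ ($t{\left(Q \right)} = Q^{2} + Q = Q + Q^{2}$)
$\frac{37 \left(-7\right) + 9 \cdot 50}{t{\left(-11 \right)} - 300} = \frac{37 \left(-7\right) + 9 \cdot 50}{- 11 \left(1 - 11\right) - 300} = \frac{-259 + 450}{\left(-11\right) \left(-10\right) - 300} = \frac{191}{110 - 300} = \frac{191}{-190} = 191 \left(- \frac{1}{190}\right) = - \frac{191}{190}$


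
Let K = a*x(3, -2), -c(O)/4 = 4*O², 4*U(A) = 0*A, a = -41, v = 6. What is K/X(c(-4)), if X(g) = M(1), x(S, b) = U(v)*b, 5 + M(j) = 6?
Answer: 0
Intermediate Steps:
U(A) = 0 (U(A) = (0*A)/4 = (¼)*0 = 0)
M(j) = 1 (M(j) = -5 + 6 = 1)
x(S, b) = 0 (x(S, b) = 0*b = 0)
c(O) = -16*O²
X(g) = 1
K = 0 (K = -41*0 = 0)
K/X(c(-4)) = 0/1 = 0*1 = 0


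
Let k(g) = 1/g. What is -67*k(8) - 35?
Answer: -347/8 ≈ -43.375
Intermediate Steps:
k(g) = 1/g
-67*k(8) - 35 = -67/8 - 35 = -347/8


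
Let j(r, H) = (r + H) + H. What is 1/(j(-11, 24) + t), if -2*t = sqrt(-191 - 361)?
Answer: 37/1507 + I*sqrt(138)/1507 ≈ 0.024552 + 0.0077952*I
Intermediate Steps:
t = -I*sqrt(138) (t = -sqrt(-191 - 361)/2 = -I*sqrt(138) ≈ -11.747*I)
j(r, H) = r + 2*H (j(r, H) = (H + r) + H = r + 2*H)
1/(j(-11, 24) + t) = 1/((-11 + 2*24) - I*sqrt(138)) = 1/((-11 + 48) - I*sqrt(138)) = 1/(37 - I*sqrt(138))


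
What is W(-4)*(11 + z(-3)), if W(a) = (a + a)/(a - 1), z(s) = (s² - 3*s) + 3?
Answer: 256/5 ≈ 51.200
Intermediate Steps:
z(s) = 3 + s² - 3*s
W(a) = 2*a/(-1 + a) (W(a) = (2*a)/(-1 + a) = 2*a/(-1 + a))
W(-4)*(11 + z(-3)) = (2*(-4)/(-1 - 4))*(11 + (3 + (-3)² - 3*(-3))) = (2*(-4)/(-5))*(11 + (3 + 9 + 9)) = (2*(-4)*(-⅕))*(11 + 21) = (8/5)*32 = 256/5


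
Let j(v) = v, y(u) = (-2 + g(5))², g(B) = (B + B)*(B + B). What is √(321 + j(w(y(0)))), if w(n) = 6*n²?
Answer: √553421217 ≈ 23525.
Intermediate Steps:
g(B) = 4*B² (g(B) = (2*B)*(2*B) = 4*B²)
y(u) = 9604 (y(u) = (-2 + 4*5²)² = (-2 + 4*25)² = (-2 + 100)² = 98² = 9604)
√(321 + j(w(y(0)))) = √(321 + 6*9604²) = √(321 + 6*92236816) = √(321 + 553420896) = √553421217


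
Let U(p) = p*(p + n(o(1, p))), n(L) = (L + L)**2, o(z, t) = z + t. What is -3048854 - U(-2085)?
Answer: 36213690961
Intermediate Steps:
o(z, t) = t + z
n(L) = 4*L**2 (n(L) = (2*L)**2 = 4*L**2)
U(p) = p*(p + 4*(1 + p)**2) (U(p) = p*(p + 4*(p + 1)**2) = p*(p + 4*(1 + p)**2))
-3048854 - U(-2085) = -3048854 - (-2085)*(-2085 + 4*(1 - 2085)**2) = -3048854 - (-2085)*(-2085 + 4*(-2084)**2) = -3048854 - (-2085)*(-2085 + 4*4343056) = -3048854 - (-2085)*(-2085 + 17372224) = -3048854 - (-2085)*17370139 = -3048854 - 1*(-36216739815) = -3048854 + 36216739815 = 36213690961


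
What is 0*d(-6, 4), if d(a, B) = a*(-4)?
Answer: 0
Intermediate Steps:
d(a, B) = -4*a
0*d(-6, 4) = 0*(-4*(-6)) = 0*24 = 0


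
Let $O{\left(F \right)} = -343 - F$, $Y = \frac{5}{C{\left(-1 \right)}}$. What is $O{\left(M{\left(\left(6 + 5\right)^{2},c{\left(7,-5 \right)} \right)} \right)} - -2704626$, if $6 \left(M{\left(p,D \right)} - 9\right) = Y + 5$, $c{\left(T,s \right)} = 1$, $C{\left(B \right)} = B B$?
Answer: $\frac{8112817}{3} \approx 2.7043 \cdot 10^{6}$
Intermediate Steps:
$C{\left(B \right)} = B^{2}$
$Y = 5$ ($Y = \frac{5}{\left(-1\right)^{2}} = \frac{5}{1} = 5 \cdot 1 = 5$)
$M{\left(p,D \right)} = \frac{32}{3}$ ($M{\left(p,D \right)} = 9 + \frac{5 + 5}{6} = 9 + \frac{1}{6} \cdot 10 = 9 + \frac{5}{3} = \frac{32}{3}$)
$O{\left(M{\left(\left(6 + 5\right)^{2},c{\left(7,-5 \right)} \right)} \right)} - -2704626 = \left(-343 - \frac{32}{3}\right) - -2704626 = \left(-343 - \frac{32}{3}\right) + 2704626 = - \frac{1061}{3} + 2704626 = \frac{8112817}{3}$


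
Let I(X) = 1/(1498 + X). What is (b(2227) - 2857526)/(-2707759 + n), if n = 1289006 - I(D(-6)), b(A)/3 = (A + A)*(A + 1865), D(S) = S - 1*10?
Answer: -76796910996/2102591947 ≈ -36.525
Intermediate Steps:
D(S) = -10 + S (D(S) = S - 10 = -10 + S)
b(A) = 6*A*(1865 + A) (b(A) = 3*((A + A)*(A + 1865)) = 3*((2*A)*(1865 + A)) = 3*(2*A*(1865 + A)) = 6*A*(1865 + A))
n = 1910306891/1482 (n = 1289006 - 1/(1498 + (-10 - 6)) = 1289006 - 1/(1498 - 16) = 1289006 - 1/1482 = 1910306891/1482 ≈ 1.2890e+6)
(b(2227) - 2857526)/(-2707759 + n) = (6*2227*(1865 + 2227) - 2857526)/(-2707759 + 1910306891/1482) = (6*2227*4092 - 2857526)/(-2102591947/1482) = (54677304 - 2857526)*(-1482/2102591947) = 51819778*(-1482/2102591947) = -76796910996/2102591947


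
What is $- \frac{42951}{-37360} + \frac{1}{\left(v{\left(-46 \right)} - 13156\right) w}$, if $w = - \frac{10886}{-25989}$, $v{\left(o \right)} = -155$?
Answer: $\frac{1037130209201}{902266079760} \approx 1.1495$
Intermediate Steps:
$w = \frac{10886}{25989}$ ($w = \left(-10886\right) \left(- \frac{1}{25989}\right) = \frac{10886}{25989} \approx 0.41887$)
$- \frac{42951}{-37360} + \frac{1}{\left(v{\left(-46 \right)} - 13156\right) w} = - \frac{42951}{-37360} + \frac{1}{\left(-155 - 13156\right) \frac{10886}{25989}} = \left(-42951\right) \left(- \frac{1}{37360}\right) + \frac{1}{-13311} \cdot \frac{25989}{10886} = \frac{42951}{37360} - \frac{8663}{48301182} = \frac{1037130209201}{902266079760}$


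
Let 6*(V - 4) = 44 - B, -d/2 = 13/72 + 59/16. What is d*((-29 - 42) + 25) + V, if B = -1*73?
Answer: 13657/36 ≈ 379.36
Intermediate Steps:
d = -557/72 (d = -2*(13/72 + 59/16) = -2*557/144 = -557/72 ≈ -7.7361)
B = -73
V = 47/2 (V = 4 + (44 - 1*(-73))/6 = 4 + (44 + 73)/6 = 4 + (1/6)*117 = 4 + 39/2 = 47/2 ≈ 23.500)
d*((-29 - 42) + 25) + V = -557*((-29 - 42) + 25)/72 + 47/2 = -557*(-71 + 25)/72 + 47/2 = -557/72*(-46) + 47/2 = 12811/36 + 47/2 = 13657/36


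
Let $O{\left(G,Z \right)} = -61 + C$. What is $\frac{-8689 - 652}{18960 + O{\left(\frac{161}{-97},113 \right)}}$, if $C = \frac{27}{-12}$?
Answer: $- \frac{37364}{75587} \approx -0.49432$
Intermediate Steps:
$C = - \frac{9}{4}$ ($C = 27 \left(- \frac{1}{12}\right) = - \frac{9}{4} \approx -2.25$)
$O{\left(G,Z \right)} = - \frac{253}{4}$ ($O{\left(G,Z \right)} = -61 - \frac{9}{4} = - \frac{253}{4}$)
$\frac{-8689 - 652}{18960 + O{\left(\frac{161}{-97},113 \right)}} = \frac{-8689 - 652}{18960 - \frac{253}{4}} = - \frac{9341}{\frac{75587}{4}} = \left(-9341\right) \frac{4}{75587} = - \frac{37364}{75587}$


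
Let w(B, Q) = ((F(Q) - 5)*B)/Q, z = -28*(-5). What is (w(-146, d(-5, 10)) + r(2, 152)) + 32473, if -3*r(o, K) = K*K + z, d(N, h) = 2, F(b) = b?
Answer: 24944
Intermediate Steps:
z = 140
r(o, K) = -140/3 - K**2/3 (r(o, K) = -(K*K + 140)/3 = -(K**2 + 140)/3 = -(140 + K**2)/3 = -140/3 - K**2/3)
w(B, Q) = B*(-5 + Q)/Q (w(B, Q) = ((Q - 5)*B)/Q = ((-5 + Q)*B)/Q = (B*(-5 + Q))/Q = B*(-5 + Q)/Q)
(w(-146, d(-5, 10)) + r(2, 152)) + 32473 = (-146*(-5 + 2)/2 + (-140/3 - 1/3*152**2)) + 32473 = (-146*1/2*(-3) + (-140/3 - 1/3*23104)) + 32473 = (219 + (-140/3 - 23104/3)) + 32473 = (219 - 7748) + 32473 = -7529 + 32473 = 24944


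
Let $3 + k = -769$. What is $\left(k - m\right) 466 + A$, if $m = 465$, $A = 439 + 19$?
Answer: $-575984$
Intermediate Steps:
$k = -772$ ($k = -3 - 769 = -772$)
$A = 458$
$\left(k - m\right) 466 + A = \left(-772 - 465\right) 466 + 458 = \left(-1237\right) 466 + 458 = -576442 + 458 = -575984$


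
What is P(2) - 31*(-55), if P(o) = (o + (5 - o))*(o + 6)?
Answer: 1745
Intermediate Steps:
P(o) = 30 + 5*o (P(o) = 5*(6 + o) = 30 + 5*o)
P(2) - 31*(-55) = (30 + 5*2) - 31*(-55) = (30 + 10) + 1705 = 40 + 1705 = 1745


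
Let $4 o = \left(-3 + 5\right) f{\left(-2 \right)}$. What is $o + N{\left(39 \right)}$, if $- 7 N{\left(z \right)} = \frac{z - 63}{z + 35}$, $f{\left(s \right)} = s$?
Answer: $- \frac{247}{259} \approx -0.95367$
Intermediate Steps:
$N{\left(z \right)} = - \frac{-63 + z}{7 \left(35 + z\right)}$ ($N{\left(z \right)} = - \frac{\left(z - 63\right) \frac{1}{z + 35}}{7} = - \frac{\left(-63 + z\right) \frac{1}{35 + z}}{7} = - \frac{\frac{1}{35 + z} \left(-63 + z\right)}{7} = - \frac{-63 + z}{7 \left(35 + z\right)}$)
$o = -1$ ($o = \frac{\left(-3 + 5\right) \left(-2\right)}{4} = \frac{2 \left(-2\right)}{4} = \frac{1}{4} \left(-4\right) = -1$)
$o + N{\left(39 \right)} = -1 + \frac{63 - 39}{7 \left(35 + 39\right)} = -1 + \frac{63 - 39}{7 \cdot 74} = -1 + \frac{1}{7} \cdot \frac{1}{74} \cdot 24 = -1 + \frac{12}{259} = - \frac{247}{259}$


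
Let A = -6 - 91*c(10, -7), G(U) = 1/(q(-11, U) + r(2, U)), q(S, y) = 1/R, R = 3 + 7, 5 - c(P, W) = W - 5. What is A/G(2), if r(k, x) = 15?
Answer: -234503/10 ≈ -23450.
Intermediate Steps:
c(P, W) = 10 - W (c(P, W) = 5 - (W - 5) = 5 - (-5 + W) = 5 + (5 - W) = 10 - W)
R = 10
q(S, y) = ⅒ (q(S, y) = 1/10 = ⅒)
G(U) = 10/151 (G(U) = 1/(⅒ + 15) = 1/(151/10) = 10/151)
A = -1553 (A = -6 - 91*(10 - 1*(-7)) = -6 - 91*(10 + 7) = -6 - 91*17 = -6 - 1547 = -1553)
A/G(2) = -1553/10/151 = -1553*151/10 = -234503/10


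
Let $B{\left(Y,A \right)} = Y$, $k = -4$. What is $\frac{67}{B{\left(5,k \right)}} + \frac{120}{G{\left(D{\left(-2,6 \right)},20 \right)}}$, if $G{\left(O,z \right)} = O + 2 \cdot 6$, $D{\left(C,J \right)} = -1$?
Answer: $\frac{1337}{55} \approx 24.309$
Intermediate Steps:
$G{\left(O,z \right)} = 12 + O$ ($G{\left(O,z \right)} = O + 12 = 12 + O$)
$\frac{67}{B{\left(5,k \right)}} + \frac{120}{G{\left(D{\left(-2,6 \right)},20 \right)}} = \frac{67}{5} + \frac{120}{12 - 1} = 67 \cdot \frac{1}{5} + \frac{120}{11} = \frac{67}{5} + 120 \cdot \frac{1}{11} = \frac{67}{5} + \frac{120}{11} = \frac{1337}{55}$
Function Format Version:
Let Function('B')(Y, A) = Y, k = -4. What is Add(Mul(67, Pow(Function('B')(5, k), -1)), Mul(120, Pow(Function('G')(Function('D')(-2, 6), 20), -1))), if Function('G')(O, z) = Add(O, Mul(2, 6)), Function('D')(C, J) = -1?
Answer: Rational(1337, 55) ≈ 24.309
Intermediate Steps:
Function('G')(O, z) = Add(12, O) (Function('G')(O, z) = Add(O, 12) = Add(12, O))
Add(Mul(67, Pow(Function('B')(5, k), -1)), Mul(120, Pow(Function('G')(Function('D')(-2, 6), 20), -1))) = Add(Mul(67, Pow(5, -1)), Mul(120, Pow(Add(12, -1), -1))) = Add(Mul(67, Rational(1, 5)), Mul(120, Pow(11, -1))) = Add(Rational(67, 5), Mul(120, Rational(1, 11))) = Add(Rational(67, 5), Rational(120, 11)) = Rational(1337, 55)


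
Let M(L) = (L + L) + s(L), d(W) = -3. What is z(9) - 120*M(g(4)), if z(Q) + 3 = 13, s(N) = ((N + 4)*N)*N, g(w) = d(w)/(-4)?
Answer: -3925/8 ≈ -490.63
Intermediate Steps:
g(w) = ¾ (g(w) = -3/(-4) = -3*(-¼) = ¾)
s(N) = N²*(4 + N) (s(N) = ((4 + N)*N)*N = (N*(4 + N))*N = N²*(4 + N))
z(Q) = 10 (z(Q) = -3 + 13 = 10)
M(L) = 2*L + L²*(4 + L) (M(L) = (L + L) + L²*(4 + L) = 2*L + L²*(4 + L))
z(9) - 120*M(g(4)) = 10 - 90*(2 + 3*(4 + ¾)/4) = 10 - 90*(2 + (¾)*(19/4)) = 10 - 90*(2 + 57/16) = 10 - 90*89/16 = 10 - 120*267/64 = 10 - 4005/8 = -3925/8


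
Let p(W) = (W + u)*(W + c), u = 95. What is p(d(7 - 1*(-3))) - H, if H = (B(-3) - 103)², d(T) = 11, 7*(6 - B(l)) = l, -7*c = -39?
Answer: -370904/49 ≈ -7569.5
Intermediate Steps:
c = 39/7 (c = -⅐*(-39) = 39/7 ≈ 5.5714)
B(l) = 6 - l/7
p(W) = (95 + W)*(39/7 + W) (p(W) = (W + 95)*(W + 39/7) = (95 + W)*(39/7 + W))
H = 456976/49 (H = ((6 - ⅐*(-3)) - 103)² = ((6 + 3/7) - 103)² = (45/7 - 103)² = (-676/7)² = 456976/49 ≈ 9326.0)
p(d(7 - 1*(-3))) - H = (3705/7 + 11² + (704/7)*11) - 1*456976/49 = (3705/7 + 121 + 7744/7) - 456976/49 = 12296/7 - 456976/49 = -370904/49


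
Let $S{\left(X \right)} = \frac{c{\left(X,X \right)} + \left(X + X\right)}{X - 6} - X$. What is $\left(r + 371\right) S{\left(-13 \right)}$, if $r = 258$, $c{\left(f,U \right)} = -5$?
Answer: $\frac{174862}{19} \approx 9203.3$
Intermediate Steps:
$S{\left(X \right)} = - X + \frac{-5 + 2 X}{-6 + X}$ ($S{\left(X \right)} = \frac{-5 + \left(X + X\right)}{X - 6} - X = \frac{-5 + 2 X}{-6 + X} - X = - X + \frac{-5 + 2 X}{-6 + X}$)
$\left(r + 371\right) S{\left(-13 \right)} = \left(258 + 371\right) \frac{-5 - \left(-13\right)^{2} + 8 \left(-13\right)}{-6 - 13} = 629 \frac{-5 - 169 - 104}{-19} = 629 \left(- \frac{-5 - 169 - 104}{19}\right) = 629 \left(\left(- \frac{1}{19}\right) \left(-278\right)\right) = 629 \cdot \frac{278}{19} = \frac{174862}{19}$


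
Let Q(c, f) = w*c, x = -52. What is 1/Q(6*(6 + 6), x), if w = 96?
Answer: 1/6912 ≈ 0.00014468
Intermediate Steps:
Q(c, f) = 96*c
1/Q(6*(6 + 6), x) = 1/(96*(6*(6 + 6))) = 1/(96*(6*12)) = 1/(96*72) = 1/6912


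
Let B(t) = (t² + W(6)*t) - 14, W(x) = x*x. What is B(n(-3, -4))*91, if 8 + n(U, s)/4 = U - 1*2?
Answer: 74438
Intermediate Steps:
W(x) = x²
n(U, s) = -40 + 4*U (n(U, s) = -32 + 4*(U - 1*2) = -32 + 4*(U - 2) = -32 + 4*(-2 + U) = -32 + (-8 + 4*U) = -40 + 4*U)
B(t) = -14 + t² + 36*t (B(t) = (t² + 6²*t) - 14 = (t² + 36*t) - 14 = -14 + t² + 36*t)
B(n(-3, -4))*91 = (-14 + (-40 + 4*(-3))² + 36*(-40 + 4*(-3)))*91 = (-14 + (-40 - 12)² + 36*(-40 - 12))*91 = (-14 + (-52)² + 36*(-52))*91 = (-14 + 2704 - 1872)*91 = 818*91 = 74438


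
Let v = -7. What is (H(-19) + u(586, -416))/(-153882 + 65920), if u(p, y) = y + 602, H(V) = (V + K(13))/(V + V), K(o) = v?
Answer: -3547/1671278 ≈ -0.0021223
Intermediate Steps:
K(o) = -7
H(V) = (-7 + V)/(2*V) (H(V) = (V - 7)/(V + V) = (-7 + V)/((2*V)) = (-7 + V)*(1/(2*V)) = (-7 + V)/(2*V))
u(p, y) = 602 + y
(H(-19) + u(586, -416))/(-153882 + 65920) = ((½)*(-7 - 19)/(-19) + (602 - 416))/(-153882 + 65920) = ((½)*(-1/19)*(-26) + 186)/(-87962) = (13/19 + 186)*(-1/87962) = (3547/19)*(-1/87962) = -3547/1671278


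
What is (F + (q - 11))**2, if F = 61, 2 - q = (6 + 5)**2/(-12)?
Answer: 555025/144 ≈ 3854.3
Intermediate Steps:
q = 145/12 (q = 2 - (6 + 5)**2/(-12) = 2 - 11**2*(-1)/12 = 2 - 121*(-1)/12 = 2 - 1*(-121/12) = 2 + 121/12 = 145/12 ≈ 12.083)
(F + (q - 11))**2 = (61 + (145/12 - 11))**2 = (61 + 13/12)**2 = (745/12)**2 = 555025/144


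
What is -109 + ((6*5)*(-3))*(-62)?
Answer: 5471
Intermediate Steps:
-109 + ((6*5)*(-3))*(-62) = -109 + (30*(-3))*(-62) = -109 - 90*(-62) = -109 + 5580 = 5471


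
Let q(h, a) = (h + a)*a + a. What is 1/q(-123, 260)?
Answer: 1/35880 ≈ 2.7871e-5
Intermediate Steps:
q(h, a) = a + a*(a + h) (q(h, a) = (a + h)*a + a = a*(a + h) + a = a + a*(a + h))
1/q(-123, 260) = 1/(260*(1 + 260 - 123)) = 1/(260*138) = 1/35880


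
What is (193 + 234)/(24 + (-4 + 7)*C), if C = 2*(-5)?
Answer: -427/6 ≈ -71.167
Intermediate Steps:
C = -10
(193 + 234)/(24 + (-4 + 7)*C) = (193 + 234)/(24 + (-4 + 7)*(-10)) = 427/(24 + 3*(-10)) = 427/(24 - 30) = 427/(-6) = 427*(-⅙) = -427/6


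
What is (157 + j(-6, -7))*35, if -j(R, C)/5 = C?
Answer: 6720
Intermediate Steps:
j(R, C) = -5*C
(157 + j(-6, -7))*35 = (157 - 5*(-7))*35 = (157 + 35)*35 = 192*35 = 6720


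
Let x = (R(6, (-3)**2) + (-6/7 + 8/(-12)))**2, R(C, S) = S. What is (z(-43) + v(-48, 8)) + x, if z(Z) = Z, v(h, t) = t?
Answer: 9214/441 ≈ 20.893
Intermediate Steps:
x = 24649/441 (x = ((-3)**2 + (-6/7 + 8/(-12)))**2 = (9 + (-6*1/7 + 8*(-1/12)))**2 = (9 + (-6/7 - 2/3))**2 = (9 - 32/21)**2 = (157/21)**2 = 24649/441 ≈ 55.893)
(z(-43) + v(-48, 8)) + x = (-43 + 8) + 24649/441 = -35 + 24649/441 = 9214/441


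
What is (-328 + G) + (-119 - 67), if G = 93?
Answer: -421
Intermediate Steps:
(-328 + G) + (-119 - 67) = (-328 + 93) + (-119 - 67) = -235 - 186 = -421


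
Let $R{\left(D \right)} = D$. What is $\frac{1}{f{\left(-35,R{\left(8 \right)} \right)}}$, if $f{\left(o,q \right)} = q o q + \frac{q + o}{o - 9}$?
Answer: $- \frac{44}{98533} \approx -0.00044655$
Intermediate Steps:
$f{\left(o,q \right)} = o q^{2} + \frac{o + q}{-9 + o}$ ($f{\left(o,q \right)} = o q q + \frac{o + q}{-9 + o} = o q^{2} + \frac{o + q}{-9 + o}$)
$\frac{1}{f{\left(-35,R{\left(8 \right)} \right)}} = \frac{1}{\frac{1}{-9 - 35} \left(-35 + 8 + \left(-35\right)^{2} \cdot 8^{2} - - 315 \cdot 8^{2}\right)} = \frac{1}{\frac{1}{-44} \left(-35 + 8 + 1225 \cdot 64 - \left(-315\right) 64\right)} = \frac{1}{\left(- \frac{1}{44}\right) \left(-35 + 8 + 78400 + 20160\right)} = \frac{1}{\left(- \frac{1}{44}\right) 98533} = \frac{1}{- \frac{98533}{44}} = - \frac{44}{98533}$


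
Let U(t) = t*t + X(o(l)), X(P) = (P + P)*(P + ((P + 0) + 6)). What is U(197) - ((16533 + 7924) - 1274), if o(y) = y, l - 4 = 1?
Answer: 15786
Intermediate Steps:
l = 5 (l = 4 + 1 = 5)
X(P) = 2*P*(6 + 2*P) (X(P) = (2*P)*(P + (P + 6)) = (2*P)*(P + (6 + P)) = (2*P)*(6 + 2*P) = 2*P*(6 + 2*P))
U(t) = 160 + t**2 (U(t) = t*t + 4*5*(3 + 5) = t**2 + 4*5*8 = t**2 + 160 = 160 + t**2)
U(197) - ((16533 + 7924) - 1274) = (160 + 197**2) - ((16533 + 7924) - 1274) = (160 + 38809) - (24457 - 1274) = 38969 - 1*23183 = 38969 - 23183 = 15786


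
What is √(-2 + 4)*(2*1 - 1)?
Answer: √2 ≈ 1.4142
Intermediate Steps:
√(-2 + 4)*(2*1 - 1) = √2*(2 - 1) = √2*1 = √2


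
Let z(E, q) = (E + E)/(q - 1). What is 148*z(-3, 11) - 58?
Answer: -734/5 ≈ -146.80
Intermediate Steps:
z(E, q) = 2*E/(-1 + q) (z(E, q) = (2*E)/(-1 + q) = 2*E/(-1 + q))
148*z(-3, 11) - 58 = 148*(2*(-3)/(-1 + 11)) - 58 = 148*(2*(-3)/10) - 58 = 148*(2*(-3)*(⅒)) - 58 = 148*(-⅗) - 58 = -444/5 - 58 = -734/5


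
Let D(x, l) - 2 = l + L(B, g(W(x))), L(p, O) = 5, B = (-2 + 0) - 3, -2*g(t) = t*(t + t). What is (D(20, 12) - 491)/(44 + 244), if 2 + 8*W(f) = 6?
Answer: -59/36 ≈ -1.6389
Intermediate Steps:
W(f) = 1/2 (W(f) = -1/4 + (1/8)*6 = -1/4 + 3/4 = 1/2)
g(t) = -t**2 (g(t) = -t*(t + t)/2 = -t*2*t/2 = -t**2)
B = -5 (B = -2 - 3 = -5)
D(x, l) = 7 + l (D(x, l) = 2 + (l + 5) = 2 + (5 + l) = 7 + l)
(D(20, 12) - 491)/(44 + 244) = ((7 + 12) - 491)/(44 + 244) = (19 - 491)/288 = -472*1/288 = -59/36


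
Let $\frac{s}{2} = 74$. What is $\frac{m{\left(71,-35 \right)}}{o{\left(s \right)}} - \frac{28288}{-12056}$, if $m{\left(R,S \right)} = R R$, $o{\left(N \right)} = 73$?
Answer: $\frac{7854915}{110011} \approx 71.401$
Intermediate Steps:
$s = 148$ ($s = 2 \cdot 74 = 148$)
$m{\left(R,S \right)} = R^{2}$
$\frac{m{\left(71,-35 \right)}}{o{\left(s \right)}} - \frac{28288}{-12056} = \frac{71^{2}}{73} - \frac{28288}{-12056} = 5041 \cdot \frac{1}{73} - - \frac{3536}{1507} = \frac{5041}{73} + \frac{3536}{1507} = \frac{7854915}{110011}$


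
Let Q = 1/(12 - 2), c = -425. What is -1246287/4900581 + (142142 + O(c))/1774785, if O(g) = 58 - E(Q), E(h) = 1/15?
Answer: -120240411254/690276003975 ≈ -0.17419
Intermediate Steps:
Q = 1/10 ≈ 0.10000
E(h) = 1/15
O(g) = 869/15 (O(g) = 58 - 1*1/15 = 58 - 1/15 = 869/15)
-1246287/4900581 + (142142 + O(c))/1774785 = -1246287/4900581 + (142142 + 869/15)/1774785 = -1246287*1/4900581 + (2132999/15)*(1/1774785) = -59347/233361 + 2132999/26621775 = -120240411254/690276003975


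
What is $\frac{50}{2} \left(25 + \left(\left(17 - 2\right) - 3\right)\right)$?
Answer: $925$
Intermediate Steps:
$\frac{50}{2} \left(25 + \left(\left(17 - 2\right) - 3\right)\right) = 50 \cdot \frac{1}{2} \left(25 + \left(15 - 3\right)\right) = 25 \left(25 + 12\right) = 25 \cdot 37 = 925$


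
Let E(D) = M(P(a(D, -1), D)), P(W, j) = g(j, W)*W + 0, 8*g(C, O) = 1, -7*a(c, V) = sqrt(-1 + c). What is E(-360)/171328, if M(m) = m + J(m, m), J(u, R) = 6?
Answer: 3/85664 - 19*I/9594368 ≈ 3.5021e-5 - 1.9803e-6*I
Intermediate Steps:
a(c, V) = -sqrt(-1 + c)/7
g(C, O) = 1/8 (g(C, O) = (1/8)*1 = 1/8)
P(W, j) = W/8 (P(W, j) = W/8 + 0 = W/8)
M(m) = 6 + m (M(m) = m + 6 = 6 + m)
E(D) = 6 - sqrt(-1 + D)/56 (E(D) = 6 + (-sqrt(-1 + D)/7)/8 = 6 - sqrt(-1 + D)/56)
E(-360)/171328 = (6 - sqrt(-1 - 360)/56)/171328 = (6 - 19*I/56)*(1/171328) = 3/85664 - 19*I/9594368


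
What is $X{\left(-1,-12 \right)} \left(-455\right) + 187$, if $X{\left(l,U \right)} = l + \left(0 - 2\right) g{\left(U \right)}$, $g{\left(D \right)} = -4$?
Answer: $-2998$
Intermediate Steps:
$X{\left(l,U \right)} = 8 + l$ ($X{\left(l,U \right)} = l + \left(0 - 2\right) \left(-4\right) = l - -8 = l + 8 = 8 + l$)
$X{\left(-1,-12 \right)} \left(-455\right) + 187 = \left(8 - 1\right) \left(-455\right) + 187 = 7 \left(-455\right) + 187 = -3185 + 187 = -2998$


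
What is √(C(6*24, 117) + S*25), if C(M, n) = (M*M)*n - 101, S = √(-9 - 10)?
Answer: √(2426011 + 25*I*√19) ≈ 1557.6 + 0.035*I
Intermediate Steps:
S = I*√19 (S = √(-19) = I*√19 ≈ 4.3589*I)
C(M, n) = -101 + n*M² (C(M, n) = M²*n - 101 = n*M² - 101 = -101 + n*M²)
√(C(6*24, 117) + S*25) = √((-101 + 117*(6*24)²) + (I*√19)*25) = √((-101 + 117*144²) + 25*I*√19) = √((-101 + 117*20736) + 25*I*√19) = √((-101 + 2426112) + 25*I*√19) = √(2426011 + 25*I*√19)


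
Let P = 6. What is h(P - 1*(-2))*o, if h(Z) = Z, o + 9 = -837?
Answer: -6768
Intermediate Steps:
o = -846 (o = -9 - 837 = -846)
h(P - 1*(-2))*o = (6 - 1*(-2))*(-846) = (6 + 2)*(-846) = 8*(-846) = -6768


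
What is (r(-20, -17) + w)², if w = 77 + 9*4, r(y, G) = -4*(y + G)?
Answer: 68121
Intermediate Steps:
r(y, G) = -4*G - 4*y (r(y, G) = -4*(G + y) = -4*G - 4*y)
w = 113 (w = 77 + 36 = 113)
(r(-20, -17) + w)² = ((-4*(-17) - 4*(-20)) + 113)² = ((68 + 80) + 113)² = (148 + 113)² = 261² = 68121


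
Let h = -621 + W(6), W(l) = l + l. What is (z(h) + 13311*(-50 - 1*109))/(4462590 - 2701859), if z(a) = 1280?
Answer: -302167/251533 ≈ -1.2013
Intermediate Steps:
W(l) = 2*l
h = -609 (h = -621 + 2*6 = -621 + 12 = -609)
(z(h) + 13311*(-50 - 1*109))/(4462590 - 2701859) = (1280 + 13311*(-50 - 1*109))/(4462590 - 2701859) = (1280 + 13311*(-50 - 109))/1760731 = (1280 + 13311*(-159))*(1/1760731) = (1280 - 2116449)*(1/1760731) = -2115169*1/1760731 = -302167/251533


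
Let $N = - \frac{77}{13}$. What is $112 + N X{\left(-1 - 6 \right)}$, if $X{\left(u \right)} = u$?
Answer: $\frac{1995}{13} \approx 153.46$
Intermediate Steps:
$N = - \frac{77}{13}$ ($N = \left(-77\right) \frac{1}{13} = - \frac{77}{13} \approx -5.9231$)
$112 + N X{\left(-1 - 6 \right)} = 112 - \frac{77 \left(-1 - 6\right)}{13} = 112 - - \frac{539}{13} = 112 + \frac{539}{13} = \frac{1995}{13}$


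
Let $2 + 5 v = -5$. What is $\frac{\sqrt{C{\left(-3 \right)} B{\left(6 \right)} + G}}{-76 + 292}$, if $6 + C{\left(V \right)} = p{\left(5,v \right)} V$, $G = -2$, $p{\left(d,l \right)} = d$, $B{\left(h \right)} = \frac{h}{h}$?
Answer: $\frac{i \sqrt{23}}{216} \approx 0.022203 i$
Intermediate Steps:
$v = - \frac{7}{5}$ ($v = - \frac{2}{5} + \frac{1}{5} \left(-5\right) = - \frac{2}{5} - 1 = - \frac{7}{5} \approx -1.4$)
$B{\left(h \right)} = 1$
$C{\left(V \right)} = -6 + 5 V$
$\frac{\sqrt{C{\left(-3 \right)} B{\left(6 \right)} + G}}{-76 + 292} = \frac{\sqrt{\left(-6 + 5 \left(-3\right)\right) 1 - 2}}{-76 + 292} = \frac{\sqrt{\left(-6 - 15\right) 1 - 2}}{216} = \frac{\sqrt{\left(-21\right) 1 - 2}}{216} = \frac{\sqrt{-21 - 2}}{216} = \frac{\sqrt{-23}}{216} = \frac{i \sqrt{23}}{216}$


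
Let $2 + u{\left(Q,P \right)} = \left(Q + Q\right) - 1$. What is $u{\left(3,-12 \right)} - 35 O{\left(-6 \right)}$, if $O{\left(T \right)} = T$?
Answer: $213$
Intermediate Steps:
$u{\left(Q,P \right)} = -3 + 2 Q$ ($u{\left(Q,P \right)} = -2 + \left(\left(Q + Q\right) - 1\right) = -2 + \left(2 Q - 1\right) = -2 + \left(-1 + 2 Q\right) = -3 + 2 Q$)
$u{\left(3,-12 \right)} - 35 O{\left(-6 \right)} = \left(-3 + 2 \cdot 3\right) - -210 = \left(-3 + 6\right) + 210 = 3 + 210 = 213$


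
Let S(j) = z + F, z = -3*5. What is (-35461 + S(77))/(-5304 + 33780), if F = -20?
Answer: -986/791 ≈ -1.2465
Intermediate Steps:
z = -15
S(j) = -35 (S(j) = -15 - 20 = -35)
(-35461 + S(77))/(-5304 + 33780) = (-35461 - 35)/(-5304 + 33780) = -35496/28476 = -35496*1/28476 = -986/791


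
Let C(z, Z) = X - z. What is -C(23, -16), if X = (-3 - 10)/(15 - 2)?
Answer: 24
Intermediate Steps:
X = -1 (X = -13/13 = -13*1/13 = -1)
C(z, Z) = -1 - z
-C(23, -16) = -(-1 - 1*23) = -(-1 - 23) = -1*(-24) = 24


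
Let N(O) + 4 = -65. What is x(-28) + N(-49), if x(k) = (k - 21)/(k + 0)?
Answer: -269/4 ≈ -67.250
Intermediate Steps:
x(k) = (-21 + k)/k
N(O) = -69 (N(O) = -4 - 65 = -69)
x(-28) + N(-49) = (-21 - 28)/(-28) - 69 = -1/28*(-49) - 69 = 7/4 - 69 = -269/4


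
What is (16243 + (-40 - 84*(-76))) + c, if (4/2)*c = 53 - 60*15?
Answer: 44327/2 ≈ 22164.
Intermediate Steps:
c = -847/2 (c = (53 - 60*15)/2 = (53 - 900)/2 = (½)*(-847) = -847/2 ≈ -423.50)
(16243 + (-40 - 84*(-76))) + c = (16243 + (-40 - 84*(-76))) - 847/2 = (16243 + (-40 + 6384)) - 847/2 = (16243 + 6344) - 847/2 = 22587 - 847/2 = 44327/2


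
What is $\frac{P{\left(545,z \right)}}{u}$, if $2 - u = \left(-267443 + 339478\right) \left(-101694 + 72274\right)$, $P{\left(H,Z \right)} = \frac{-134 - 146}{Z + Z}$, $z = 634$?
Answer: $- \frac{35}{335904247767} \approx -1.042 \cdot 10^{-10}$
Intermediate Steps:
$P{\left(H,Z \right)} = - \frac{140}{Z}$ ($P{\left(H,Z \right)} = - \frac{280}{2 Z} = - 280 \frac{1}{2 Z} = - \frac{140}{Z}$)
$u = 2119269702$ ($u = 2 - \left(-267443 + 339478\right) \left(-101694 + 72274\right) = 2 - 72035 \left(-29420\right) = 2 - -2119269700 = 2 + 2119269700 = 2119269702$)
$\frac{P{\left(545,z \right)}}{u} = \frac{\left(-140\right) \frac{1}{634}}{2119269702} = \left(-140\right) \frac{1}{634} \cdot \frac{1}{2119269702} = \left(- \frac{70}{317}\right) \frac{1}{2119269702} = - \frac{35}{335904247767}$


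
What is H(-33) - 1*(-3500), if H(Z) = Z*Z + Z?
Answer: 4556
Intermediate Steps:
H(Z) = Z + Z² (H(Z) = Z² + Z = Z + Z²)
H(-33) - 1*(-3500) = -33*(1 - 33) - 1*(-3500) = -33*(-32) + 3500 = 1056 + 3500 = 4556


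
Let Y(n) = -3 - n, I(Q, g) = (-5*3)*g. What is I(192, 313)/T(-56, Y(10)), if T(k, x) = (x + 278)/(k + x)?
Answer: 64791/53 ≈ 1222.5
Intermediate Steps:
I(Q, g) = -15*g
T(k, x) = (278 + x)/(k + x)
I(192, 313)/T(-56, Y(10)) = (-15*313)/(((278 + (-3 - 1*10))/(-56 + (-3 - 1*10)))) = -4695*(-56 + (-3 - 10))/(278 + (-3 - 10)) = -4695*(-56 - 13)/(278 - 13) = -4695/(265/(-69)) = -4695/((-1/69*265)) = -4695/(-265/69) = -4695*(-69/265) = 64791/53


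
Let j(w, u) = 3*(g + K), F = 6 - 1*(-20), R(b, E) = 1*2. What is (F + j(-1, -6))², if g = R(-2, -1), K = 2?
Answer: 1444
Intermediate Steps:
R(b, E) = 2
g = 2
F = 26 (F = 6 + 20 = 26)
j(w, u) = 12 (j(w, u) = 3*(2 + 2) = 3*4 = 12)
(F + j(-1, -6))² = (26 + 12)² = 38² = 1444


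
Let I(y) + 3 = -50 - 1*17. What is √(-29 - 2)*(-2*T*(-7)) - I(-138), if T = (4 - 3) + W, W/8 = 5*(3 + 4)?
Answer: 70 + 3934*I*√31 ≈ 70.0 + 21904.0*I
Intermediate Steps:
W = 280 (W = 8*(5*(3 + 4)) = 8*(5*7) = 8*35 = 280)
I(y) = -70 (I(y) = -3 + (-50 - 1*17) = -3 + (-50 - 17) = -3 - 67 = -70)
T = 281 (T = (4 - 3) + 280 = 1 + 280 = 281)
√(-29 - 2)*(-2*T*(-7)) - I(-138) = √(-29 - 2)*(-2*281*(-7)) - 1*(-70) = √(-31)*(-562*(-7)) + 70 = (I*√31)*3934 + 70 = 3934*I*√31 + 70 = 70 + 3934*I*√31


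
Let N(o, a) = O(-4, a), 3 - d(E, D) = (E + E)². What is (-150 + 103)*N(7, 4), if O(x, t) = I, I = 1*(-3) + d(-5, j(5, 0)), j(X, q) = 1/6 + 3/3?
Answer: 4700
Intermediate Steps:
j(X, q) = 7/6 (j(X, q) = 1*(⅙) + 3*(⅓) = ⅙ + 1 = 7/6)
d(E, D) = 3 - 4*E² (d(E, D) = 3 - (E + E)² = 3 - (2*E)² = 3 - 4*E²)
I = -100 (I = 1*(-3) + (3 - 4*(-5)²) = -3 + (3 - 4*25) = -3 + (3 - 100) = -3 - 97 = -100)
O(x, t) = -100
N(o, a) = -100
(-150 + 103)*N(7, 4) = (-150 + 103)*(-100) = -47*(-100) = 4700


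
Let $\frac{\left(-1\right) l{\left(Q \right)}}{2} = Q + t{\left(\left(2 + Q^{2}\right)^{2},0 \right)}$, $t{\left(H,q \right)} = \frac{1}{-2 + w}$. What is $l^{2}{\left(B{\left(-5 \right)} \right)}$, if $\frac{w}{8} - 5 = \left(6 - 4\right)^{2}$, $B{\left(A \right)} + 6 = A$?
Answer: $\frac{591361}{1225} \approx 482.74$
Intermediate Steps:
$B{\left(A \right)} = -6 + A$
$w = 72$ ($w = 40 + 8 \left(6 - 4\right)^{2} = 40 + 8 \cdot 2^{2} = 40 + 8 \cdot 4 = 40 + 32 = 72$)
$t{\left(H,q \right)} = \frac{1}{70}$ ($t{\left(H,q \right)} = \frac{1}{-2 + 72} = \frac{1}{70}$)
$l{\left(Q \right)} = - \frac{1}{35} - 2 Q$ ($l{\left(Q \right)} = - 2 \left(Q + \frac{1}{70}\right) = - 2 \left(\frac{1}{70} + Q\right) = - \frac{1}{35} - 2 Q$)
$l^{2}{\left(B{\left(-5 \right)} \right)} = \left(- \frac{1}{35} - 2 \left(-6 - 5\right)\right)^{2} = \left(- \frac{1}{35} - -22\right)^{2} = \left(- \frac{1}{35} + 22\right)^{2} = \left(\frac{769}{35}\right)^{2} = \frac{591361}{1225}$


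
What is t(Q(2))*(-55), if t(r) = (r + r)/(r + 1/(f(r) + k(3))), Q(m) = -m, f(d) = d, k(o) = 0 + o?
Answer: -220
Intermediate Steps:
k(o) = o
t(r) = 2*r/(r + 1/(3 + r)) (t(r) = (r + r)/(r + 1/(r + 3)) = (2*r)/(r + 1/(3 + r)) = 2*r/(r + 1/(3 + r)))
t(Q(2))*(-55) = (2*(-1*2)*(3 - 1*2)/(1 + (-1*2)² + 3*(-1*2)))*(-55) = (2*(-2)*(3 - 2)/(1 + (-2)² + 3*(-2)))*(-55) = (2*(-2)*1/(1 + 4 - 6))*(-55) = (2*(-2)*1/(-1))*(-55) = (2*(-2)*(-1)*1)*(-55) = 4*(-55) = -220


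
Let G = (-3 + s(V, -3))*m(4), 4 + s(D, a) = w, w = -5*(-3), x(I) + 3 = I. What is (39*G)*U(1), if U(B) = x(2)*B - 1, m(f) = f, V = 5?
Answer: -2496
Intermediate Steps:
x(I) = -3 + I
w = 15
U(B) = -1 - B (U(B) = (-3 + 2)*B - 1 = -B - 1 = -1 - B)
s(D, a) = 11 (s(D, a) = -4 + 15 = 11)
G = 32 (G = (-3 + 11)*4 = 8*4 = 32)
(39*G)*U(1) = (39*32)*(-1 - 1*1) = 1248*(-1 - 1) = 1248*(-2) = -2496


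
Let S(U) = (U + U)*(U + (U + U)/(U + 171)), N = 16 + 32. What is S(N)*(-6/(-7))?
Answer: 2036736/511 ≈ 3985.8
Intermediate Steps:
N = 48
S(U) = 2*U*(U + 2*U/(171 + U)) (S(U) = (2*U)*(U + (2*U)/(171 + U)) = (2*U)*(U + 2*U/(171 + U)) = 2*U*(U + 2*U/(171 + U)))
S(N)*(-6/(-7)) = (2*48²*(173 + 48)/(171 + 48))*(-6/(-7)) = (2*2304*221/219)*(-6*(-⅐)) = (2*2304*(1/219)*221)*(6/7) = (339456/73)*(6/7) = 2036736/511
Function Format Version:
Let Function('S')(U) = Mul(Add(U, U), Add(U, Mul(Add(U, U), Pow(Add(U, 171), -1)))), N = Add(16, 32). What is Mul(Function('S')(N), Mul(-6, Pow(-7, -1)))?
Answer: Rational(2036736, 511) ≈ 3985.8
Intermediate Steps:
N = 48
Function('S')(U) = Mul(2, U, Add(U, Mul(2, U, Pow(Add(171, U), -1)))) (Function('S')(U) = Mul(Mul(2, U), Add(U, Mul(Mul(2, U), Pow(Add(171, U), -1)))) = Mul(Mul(2, U), Add(U, Mul(2, U, Pow(Add(171, U), -1)))) = Mul(2, U, Add(U, Mul(2, U, Pow(Add(171, U), -1)))))
Mul(Function('S')(N), Mul(-6, Pow(-7, -1))) = Mul(Mul(2, Pow(48, 2), Pow(Add(171, 48), -1), Add(173, 48)), Mul(-6, Pow(-7, -1))) = Mul(Mul(2, 2304, Pow(219, -1), 221), Mul(-6, Rational(-1, 7))) = Mul(Mul(2, 2304, Rational(1, 219), 221), Rational(6, 7)) = Mul(Rational(339456, 73), Rational(6, 7)) = Rational(2036736, 511)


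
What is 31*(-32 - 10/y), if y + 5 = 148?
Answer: -142166/143 ≈ -994.17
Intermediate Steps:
y = 143 (y = -5 + 148 = 143)
31*(-32 - 10/y) = 31*(-32 - 10/143) = 31*(-4586/143) = -142166/143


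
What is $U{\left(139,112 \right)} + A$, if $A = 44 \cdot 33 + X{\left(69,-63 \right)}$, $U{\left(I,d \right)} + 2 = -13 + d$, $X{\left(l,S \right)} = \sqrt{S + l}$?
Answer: $1549 + \sqrt{6} \approx 1551.4$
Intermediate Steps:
$U{\left(I,d \right)} = -15 + d$ ($U{\left(I,d \right)} = -2 + \left(-13 + d\right) = -15 + d$)
$A = 1452 + \sqrt{6}$ ($A = 44 \cdot 33 + \sqrt{-63 + 69} = 1452 + \sqrt{6} \approx 1454.4$)
$U{\left(139,112 \right)} + A = \left(-15 + 112\right) + \left(1452 + \sqrt{6}\right) = 97 + \left(1452 + \sqrt{6}\right) = 1549 + \sqrt{6}$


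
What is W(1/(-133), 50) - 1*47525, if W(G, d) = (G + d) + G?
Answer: -6314177/133 ≈ -47475.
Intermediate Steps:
W(G, d) = d + 2*G
W(1/(-133), 50) - 1*47525 = (50 + 2/(-133)) - 1*47525 = (50 + 2*(-1/133)) - 47525 = (50 - 2/133) - 47525 = 6648/133 - 47525 = -6314177/133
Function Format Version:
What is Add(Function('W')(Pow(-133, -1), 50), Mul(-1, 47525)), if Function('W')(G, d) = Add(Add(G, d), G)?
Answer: Rational(-6314177, 133) ≈ -47475.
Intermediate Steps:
Function('W')(G, d) = Add(d, Mul(2, G))
Add(Function('W')(Pow(-133, -1), 50), Mul(-1, 47525)) = Add(Add(50, Mul(2, Pow(-133, -1))), Mul(-1, 47525)) = Add(Add(50, Mul(2, Rational(-1, 133))), -47525) = Add(Add(50, Rational(-2, 133)), -47525) = Add(Rational(6648, 133), -47525) = Rational(-6314177, 133)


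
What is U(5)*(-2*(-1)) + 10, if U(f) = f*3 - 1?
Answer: 38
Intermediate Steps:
U(f) = -1 + 3*f (U(f) = 3*f - 1 = -1 + 3*f)
U(5)*(-2*(-1)) + 10 = (-1 + 3*5)*(-2*(-1)) + 10 = (-1 + 15)*2 + 10 = 14*2 + 10 = 28 + 10 = 38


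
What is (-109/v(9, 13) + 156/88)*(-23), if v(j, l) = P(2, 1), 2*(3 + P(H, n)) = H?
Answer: -14237/11 ≈ -1294.3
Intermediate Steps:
P(H, n) = -3 + H/2
v(j, l) = -2 (v(j, l) = -3 + (½)*2 = -3 + 1 = -2)
(-109/v(9, 13) + 156/88)*(-23) = (-109/(-2) + 156/88)*(-23) = (-109*(-½) + 156*(1/88))*(-23) = (109/2 + 39/22)*(-23) = (619/11)*(-23) = -14237/11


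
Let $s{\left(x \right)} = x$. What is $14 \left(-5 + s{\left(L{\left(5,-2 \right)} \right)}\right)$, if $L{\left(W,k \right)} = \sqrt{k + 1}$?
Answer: $-70 + 14 i \approx -70.0 + 14.0 i$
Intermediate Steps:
$L{\left(W,k \right)} = \sqrt{1 + k}$
$14 \left(-5 + s{\left(L{\left(5,-2 \right)} \right)}\right) = 14 \left(-5 + \sqrt{1 - 2}\right) = 14 \left(-5 + \sqrt{-1}\right) = 14 \left(-5 + i\right) = -70 + 14 i$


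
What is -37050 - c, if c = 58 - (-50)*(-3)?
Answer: -36958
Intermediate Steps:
c = -92 (c = 58 - 5*30 = 58 - 150 = -92)
-37050 - c = -37050 - 1*(-92) = -37050 + 92 = -36958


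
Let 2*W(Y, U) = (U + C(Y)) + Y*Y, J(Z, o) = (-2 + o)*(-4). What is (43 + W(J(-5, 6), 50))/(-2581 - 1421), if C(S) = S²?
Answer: -54/667 ≈ -0.080960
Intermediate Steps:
J(Z, o) = 8 - 4*o
W(Y, U) = Y² + U/2 (W(Y, U) = ((U + Y²) + Y*Y)/2 = ((U + Y²) + Y²)/2 = (U + 2*Y²)/2 = Y² + U/2)
(43 + W(J(-5, 6), 50))/(-2581 - 1421) = (43 + ((8 - 4*6)² + (½)*50))/(-2581 - 1421) = (43 + ((8 - 24)² + 25))/(-4002) = (43 + ((-16)² + 25))*(-1/4002) = (43 + (256 + 25))*(-1/4002) = (43 + 281)*(-1/4002) = 324*(-1/4002) = -54/667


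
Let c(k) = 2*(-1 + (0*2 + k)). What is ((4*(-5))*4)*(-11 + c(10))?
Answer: -560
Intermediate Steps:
c(k) = -2 + 2*k (c(k) = 2*(-1 + (0 + k)) = 2*(-1 + k) = -2 + 2*k)
((4*(-5))*4)*(-11 + c(10)) = ((4*(-5))*4)*(-11 + (-2 + 2*10)) = (-20*4)*(-11 + (-2 + 20)) = -80*(-11 + 18) = -80*7 = -560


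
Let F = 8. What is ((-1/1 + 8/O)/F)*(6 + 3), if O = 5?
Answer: 27/40 ≈ 0.67500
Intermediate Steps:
((-1/1 + 8/O)/F)*(6 + 3) = ((-1/1 + 8/5)/8)*(6 + 3) = ((-1*1 + 8*(1/5))*(1/8))*9 = ((-1 + 8/5)*(1/8))*9 = ((3/5)*(1/8))*9 = (3/40)*9 = 27/40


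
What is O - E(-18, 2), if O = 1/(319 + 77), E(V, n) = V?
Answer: 7129/396 ≈ 18.003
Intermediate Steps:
O = 1/396 ≈ 0.0025253
O - E(-18, 2) = 1/396 - 1*(-18) = 1/396 + 18 = 7129/396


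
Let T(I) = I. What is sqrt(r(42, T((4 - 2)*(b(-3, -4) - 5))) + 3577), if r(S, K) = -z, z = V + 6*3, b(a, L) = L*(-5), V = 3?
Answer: 2*sqrt(889) ≈ 59.632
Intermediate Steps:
b(a, L) = -5*L
z = 21 (z = 3 + 6*3 = 3 + 18 = 21)
r(S, K) = -21 (r(S, K) = -1*21 = -21)
sqrt(r(42, T((4 - 2)*(b(-3, -4) - 5))) + 3577) = sqrt(-21 + 3577) = sqrt(3556) = 2*sqrt(889)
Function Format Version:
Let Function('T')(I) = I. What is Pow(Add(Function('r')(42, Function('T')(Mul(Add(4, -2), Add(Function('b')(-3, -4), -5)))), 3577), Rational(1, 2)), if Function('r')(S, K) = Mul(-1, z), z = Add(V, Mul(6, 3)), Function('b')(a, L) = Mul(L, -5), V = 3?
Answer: Mul(2, Pow(889, Rational(1, 2))) ≈ 59.632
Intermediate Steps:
Function('b')(a, L) = Mul(-5, L)
z = 21 (z = Add(3, Mul(6, 3)) = Add(3, 18) = 21)
Function('r')(S, K) = -21 (Function('r')(S, K) = Mul(-1, 21) = -21)
Pow(Add(Function('r')(42, Function('T')(Mul(Add(4, -2), Add(Function('b')(-3, -4), -5)))), 3577), Rational(1, 2)) = Pow(Add(-21, 3577), Rational(1, 2)) = Pow(3556, Rational(1, 2)) = Mul(2, Pow(889, Rational(1, 2)))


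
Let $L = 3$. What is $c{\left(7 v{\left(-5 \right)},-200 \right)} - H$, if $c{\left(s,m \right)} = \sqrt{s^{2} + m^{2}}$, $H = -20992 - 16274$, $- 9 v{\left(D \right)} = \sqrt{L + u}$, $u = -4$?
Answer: $37266 + \frac{\sqrt{3239951}}{9} \approx 37466.0$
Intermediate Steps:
$v{\left(D \right)} = - \frac{i}{9}$ ($v{\left(D \right)} = - \frac{\sqrt{3 - 4}}{9} = - \frac{\sqrt{-1}}{9} = - \frac{i}{9}$)
$H = -37266$ ($H = -20992 - 16274 = -37266$)
$c{\left(s,m \right)} = \sqrt{m^{2} + s^{2}}$
$c{\left(7 v{\left(-5 \right)},-200 \right)} - H = \sqrt{\left(-200\right)^{2} + \left(7 \left(- \frac{i}{9}\right)\right)^{2}} - -37266 = \sqrt{40000 + \left(- \frac{7 i}{9}\right)^{2}} + 37266 = \sqrt{40000 - \frac{49}{81}} + 37266 = \sqrt{\frac{3239951}{81}} + 37266 = \frac{\sqrt{3239951}}{9} + 37266 = 37266 + \frac{\sqrt{3239951}}{9}$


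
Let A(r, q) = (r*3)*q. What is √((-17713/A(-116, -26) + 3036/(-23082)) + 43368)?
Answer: √13135240752678070026/17403828 ≈ 208.24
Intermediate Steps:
A(r, q) = 3*q*r (A(r, q) = (3*r)*q = 3*q*r)
√((-17713/A(-116, -26) + 3036/(-23082)) + 43368) = √((-17713/(3*(-26)*(-116)) + 3036/(-23082)) + 43368) = √((-17713/9048 + 3036*(-1/23082)) + 43368) = √((-17713*1/9048 - 506/3847) + 43368) = √((-17713/9048 - 506/3847) + 43368) = √(-72720199/34807656 + 43368) = √(1509465705209/34807656) = √13135240752678070026/17403828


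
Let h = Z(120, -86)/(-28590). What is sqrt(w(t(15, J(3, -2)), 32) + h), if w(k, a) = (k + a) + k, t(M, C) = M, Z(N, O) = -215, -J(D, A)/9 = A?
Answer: sqrt(2027368362)/5718 ≈ 7.8745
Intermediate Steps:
J(D, A) = -9*A
w(k, a) = a + 2*k (w(k, a) = (a + k) + k = a + 2*k)
h = 43/5718 (h = -215/(-28590) = -215*(-1/28590) = 43/5718 ≈ 0.0075201)
sqrt(w(t(15, J(3, -2)), 32) + h) = sqrt((32 + 2*15) + 43/5718) = sqrt((32 + 30) + 43/5718) = sqrt(62 + 43/5718) = sqrt(354559/5718) = sqrt(2027368362)/5718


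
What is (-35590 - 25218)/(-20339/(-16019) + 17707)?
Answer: -243520838/70917193 ≈ -3.4339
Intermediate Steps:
(-35590 - 25218)/(-20339/(-16019) + 17707) = -60808/(-20339*(-1/16019) + 17707) = -60808/(20339/16019 + 17707) = -60808/283668772/16019 = -60808*16019/283668772 = -243520838/70917193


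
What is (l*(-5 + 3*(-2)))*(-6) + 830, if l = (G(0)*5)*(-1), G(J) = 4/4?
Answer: 500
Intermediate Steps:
G(J) = 1 (G(J) = 4*(1/4) = 1)
l = -5 (l = (1*5)*(-1) = 5*(-1) = -5)
(l*(-5 + 3*(-2)))*(-6) + 830 = -5*(-5 + 3*(-2))*(-6) + 830 = -5*(-5 - 6)*(-6) + 830 = -5*(-11)*(-6) + 830 = 55*(-6) + 830 = -330 + 830 = 500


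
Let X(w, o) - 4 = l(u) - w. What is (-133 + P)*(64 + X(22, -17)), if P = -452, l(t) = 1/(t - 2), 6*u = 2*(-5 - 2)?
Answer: -26775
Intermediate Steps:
u = -7/3 (u = (2*(-5 - 2))/6 = (2*(-7))/6 = (1/6)*(-14) = -7/3 ≈ -2.3333)
l(t) = 1/(-2 + t)
X(w, o) = 49/13 - w (X(w, o) = 4 + (1/(-2 - 7/3) - w) = 4 + (1/(-13/3) - w) = 4 + (-3/13 - w) = 49/13 - w)
(-133 + P)*(64 + X(22, -17)) = (-133 - 452)*(64 + (49/13 - 1*22)) = -585*(64 + (49/13 - 22)) = -585*(64 - 237/13) = -585*595/13 = -26775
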